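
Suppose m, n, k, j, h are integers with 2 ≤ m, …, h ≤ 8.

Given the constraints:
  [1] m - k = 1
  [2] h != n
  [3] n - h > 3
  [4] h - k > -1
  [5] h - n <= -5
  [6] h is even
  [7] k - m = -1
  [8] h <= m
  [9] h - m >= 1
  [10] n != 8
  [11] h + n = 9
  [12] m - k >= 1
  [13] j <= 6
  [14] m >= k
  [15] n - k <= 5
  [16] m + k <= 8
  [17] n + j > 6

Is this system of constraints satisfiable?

Unsatisfiable

Constraints 5, 9, 12, and 15 give m − k ≥ 1, k − n ≥ -5, n − h ≥ 5, h − m ≥ 1.
Adding all 4 inequalities: the left sides telescope to 0, and the right sides sum to 1 + (-5) + 5 + 1 = 2. So 0 ≥ 2, which is false.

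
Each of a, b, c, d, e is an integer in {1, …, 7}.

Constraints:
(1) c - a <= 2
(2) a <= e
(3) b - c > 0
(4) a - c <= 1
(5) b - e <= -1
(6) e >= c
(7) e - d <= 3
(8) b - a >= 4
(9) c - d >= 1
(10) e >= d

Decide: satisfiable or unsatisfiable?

Unsatisfiable

Constraints 1, 5, 7, 8, and 9 give e − b ≥ 1, b − a ≥ 4, a − c ≥ -2, c − d ≥ 1, d − e ≥ -3.
Adding all 5 inequalities: the left sides telescope to 0, and the right sides sum to 1 + 4 + (-2) + 1 + (-3) = 1. So 0 ≥ 1, which is false.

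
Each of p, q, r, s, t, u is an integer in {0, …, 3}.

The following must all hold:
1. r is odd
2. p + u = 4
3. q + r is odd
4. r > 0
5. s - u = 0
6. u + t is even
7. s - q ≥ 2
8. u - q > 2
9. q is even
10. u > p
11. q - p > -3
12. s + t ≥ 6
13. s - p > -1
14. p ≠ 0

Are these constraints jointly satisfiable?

Try p = 1, q = 0, r = 1, s = 3, t = 3, u = 3.
Check constraint 2: p + u = 4; constraint 5: s - u = 0. The remaining constraints are straightforward to verify.

Satisfiable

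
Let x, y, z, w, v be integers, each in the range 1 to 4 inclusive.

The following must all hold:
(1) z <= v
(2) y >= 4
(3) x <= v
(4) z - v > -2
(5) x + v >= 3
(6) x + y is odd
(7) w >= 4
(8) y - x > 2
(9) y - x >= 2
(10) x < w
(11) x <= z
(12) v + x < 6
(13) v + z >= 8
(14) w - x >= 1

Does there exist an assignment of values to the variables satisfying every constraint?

Satisfiable

Take x = 1, y = 4, z = 4, w = 4, v = 4. Then constraint 4: z - v = 0; constraint 5: x + v = 5, and every other listed constraint is also met.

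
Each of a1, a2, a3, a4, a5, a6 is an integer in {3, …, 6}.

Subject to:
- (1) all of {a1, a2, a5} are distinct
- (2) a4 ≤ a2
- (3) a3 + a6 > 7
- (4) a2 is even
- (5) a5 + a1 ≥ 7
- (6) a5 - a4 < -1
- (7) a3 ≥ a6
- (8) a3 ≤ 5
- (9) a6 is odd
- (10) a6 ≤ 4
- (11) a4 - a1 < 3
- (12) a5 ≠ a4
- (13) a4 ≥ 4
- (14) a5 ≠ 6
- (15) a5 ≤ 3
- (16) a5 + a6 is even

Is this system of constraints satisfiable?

Satisfiable

One satisfying assignment is a1 = 5, a2 = 6, a3 = 5, a4 = 5, a5 = 3, a6 = 3.
For the less obvious constraints — constraint 3: a3 + a6 = 8; constraint 5: a5 + a1 = 8; constraint 6: a5 - a4 = -2 — and the others hold by inspection.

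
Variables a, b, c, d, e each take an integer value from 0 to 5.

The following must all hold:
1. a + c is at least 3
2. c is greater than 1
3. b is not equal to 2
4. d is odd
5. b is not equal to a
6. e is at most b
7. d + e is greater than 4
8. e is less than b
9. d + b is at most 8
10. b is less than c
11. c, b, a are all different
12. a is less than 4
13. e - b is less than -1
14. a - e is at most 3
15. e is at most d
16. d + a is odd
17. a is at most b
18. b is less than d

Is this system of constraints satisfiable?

Satisfiable

Setting (a, b, c, d, e) = (0, 3, 5, 5, 0) satisfies everything: constraint 1: a + c = 5; constraint 7: d + e = 5; constraint 9: d + b = 8, and the others follow.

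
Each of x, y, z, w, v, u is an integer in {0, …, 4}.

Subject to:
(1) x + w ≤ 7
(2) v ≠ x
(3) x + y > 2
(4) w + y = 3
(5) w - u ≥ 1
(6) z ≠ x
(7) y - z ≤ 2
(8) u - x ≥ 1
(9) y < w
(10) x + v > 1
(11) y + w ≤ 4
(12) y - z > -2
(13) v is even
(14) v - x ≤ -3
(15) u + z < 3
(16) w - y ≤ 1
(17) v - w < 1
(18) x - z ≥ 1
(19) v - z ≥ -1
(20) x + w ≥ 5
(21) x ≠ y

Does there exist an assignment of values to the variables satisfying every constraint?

Unsatisfiable

Constraints 5, 7, 8, 14, 16, and 19 give v − z ≥ -1, z − y ≥ -2, y − w ≥ -1, w − u ≥ 1, u − x ≥ 1, x − v ≥ 3.
Adding all 6 inequalities: the left sides telescope to 0, and the right sides sum to (-1) + (-2) + (-1) + 1 + 1 + 3 = 1. So 0 ≥ 1, which is false.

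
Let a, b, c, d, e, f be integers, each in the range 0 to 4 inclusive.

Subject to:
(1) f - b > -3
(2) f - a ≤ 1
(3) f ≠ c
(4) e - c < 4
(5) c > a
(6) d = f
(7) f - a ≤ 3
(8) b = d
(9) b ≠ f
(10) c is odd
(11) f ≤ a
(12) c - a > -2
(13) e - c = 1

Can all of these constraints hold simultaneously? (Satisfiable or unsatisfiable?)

From constraints 6 and 8, b = d = f, so b = f. But constraint 9 says b ≠ f. Contradiction.

Unsatisfiable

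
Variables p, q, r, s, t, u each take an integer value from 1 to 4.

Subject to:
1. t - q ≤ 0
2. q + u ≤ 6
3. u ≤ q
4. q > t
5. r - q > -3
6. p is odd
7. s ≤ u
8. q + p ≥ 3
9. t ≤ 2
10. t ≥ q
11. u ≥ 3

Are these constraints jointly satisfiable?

Unsatisfiable

From constraints 3 and 11: q ≥ u and u ≥ 3, so q ≥ 3. From constraints 9 and 10: q ≤ t and t ≤ 2, so q ≤ 2. But 2 < 3, so no value of q works.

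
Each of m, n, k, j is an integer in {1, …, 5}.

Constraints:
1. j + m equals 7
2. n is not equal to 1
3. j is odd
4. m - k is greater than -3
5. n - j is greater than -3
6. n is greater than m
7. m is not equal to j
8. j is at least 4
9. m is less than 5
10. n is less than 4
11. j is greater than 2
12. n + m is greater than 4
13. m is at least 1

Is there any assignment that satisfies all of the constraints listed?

Try m = 2, n = 3, k = 2, j = 5.
Check constraint 1: j + m = 7; constraint 4: m - k = 0. The remaining constraints are straightforward to verify.

Satisfiable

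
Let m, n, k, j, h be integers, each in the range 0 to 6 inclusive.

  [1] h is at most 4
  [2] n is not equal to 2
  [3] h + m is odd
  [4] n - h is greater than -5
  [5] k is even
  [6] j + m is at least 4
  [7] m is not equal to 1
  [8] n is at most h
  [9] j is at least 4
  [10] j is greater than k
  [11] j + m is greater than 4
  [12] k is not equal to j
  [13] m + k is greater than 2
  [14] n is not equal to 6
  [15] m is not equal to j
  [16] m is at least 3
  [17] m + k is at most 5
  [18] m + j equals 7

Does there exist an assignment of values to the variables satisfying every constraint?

Satisfiable

One satisfying assignment is m = 3, n = 0, k = 0, j = 4, h = 4.
For the less obvious constraints — constraint 4: n - h = -4; constraint 6: j + m = 7 — and the others hold by inspection.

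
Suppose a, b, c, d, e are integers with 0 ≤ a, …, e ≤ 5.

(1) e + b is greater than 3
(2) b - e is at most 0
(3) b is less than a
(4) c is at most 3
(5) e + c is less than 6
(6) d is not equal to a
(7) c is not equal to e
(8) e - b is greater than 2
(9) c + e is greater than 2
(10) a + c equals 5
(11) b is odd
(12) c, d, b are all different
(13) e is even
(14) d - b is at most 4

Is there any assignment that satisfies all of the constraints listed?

The assignment a = 5, b = 1, c = 0, d = 4, e = 4 works:
  constraint 1 holds since e + b = 5.
  constraint 2 holds since b - e = -3.
The rest check out directly.

Satisfiable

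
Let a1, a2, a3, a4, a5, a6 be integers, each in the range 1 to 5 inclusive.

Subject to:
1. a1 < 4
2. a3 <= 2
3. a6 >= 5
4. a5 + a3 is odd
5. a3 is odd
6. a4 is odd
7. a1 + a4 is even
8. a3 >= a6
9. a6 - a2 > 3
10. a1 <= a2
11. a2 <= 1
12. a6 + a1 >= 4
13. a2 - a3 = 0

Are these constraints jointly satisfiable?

Unsatisfiable

From constraints 2 and 8: a6 ≤ a3 ≤ 2. From constraints 10 and 11: a1 ≤ a2 ≤ 1. Hence a6 + a1 ≤ 3. But constraint 12 requires a6 + a1 ≥ 4, and 4 > 3. Contradiction.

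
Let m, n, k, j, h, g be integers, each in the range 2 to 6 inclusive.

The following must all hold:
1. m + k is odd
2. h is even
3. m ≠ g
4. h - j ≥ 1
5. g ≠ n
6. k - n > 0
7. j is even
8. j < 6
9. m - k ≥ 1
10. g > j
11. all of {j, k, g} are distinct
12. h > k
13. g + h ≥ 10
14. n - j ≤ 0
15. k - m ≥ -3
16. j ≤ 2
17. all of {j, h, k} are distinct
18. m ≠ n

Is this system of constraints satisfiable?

One satisfying assignment is m = 6, n = 2, k = 3, j = 2, h = 6, g = 5.
For the less obvious constraints — constraint 4: h - j = 4; constraint 6: k - n = 1 — and the others hold by inspection.

Satisfiable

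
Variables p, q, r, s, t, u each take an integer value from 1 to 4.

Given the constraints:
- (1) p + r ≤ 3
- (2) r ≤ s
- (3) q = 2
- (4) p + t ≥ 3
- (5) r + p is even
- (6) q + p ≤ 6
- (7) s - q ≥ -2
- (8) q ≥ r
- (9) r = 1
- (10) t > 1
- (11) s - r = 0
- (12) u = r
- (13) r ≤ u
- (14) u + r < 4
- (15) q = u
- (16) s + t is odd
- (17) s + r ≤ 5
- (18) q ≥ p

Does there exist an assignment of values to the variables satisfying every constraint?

Constraint 3 fixes q = 2 and constraint 9 fixes r = 1. Constraints 12 and 15 give q = u = r, so q = r. But 2 ≠ 1 — contradiction.

Unsatisfiable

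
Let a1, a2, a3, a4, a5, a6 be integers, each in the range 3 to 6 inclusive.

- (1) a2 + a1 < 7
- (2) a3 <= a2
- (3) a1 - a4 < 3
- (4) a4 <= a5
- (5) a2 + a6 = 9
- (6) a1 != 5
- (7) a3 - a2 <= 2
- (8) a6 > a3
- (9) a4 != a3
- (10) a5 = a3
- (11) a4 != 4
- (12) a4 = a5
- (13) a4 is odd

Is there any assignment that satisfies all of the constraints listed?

From constraints 10 and 12, a4 = a5 = a3, so a4 = a3. But constraint 9 says a4 ≠ a3. Contradiction.

Unsatisfiable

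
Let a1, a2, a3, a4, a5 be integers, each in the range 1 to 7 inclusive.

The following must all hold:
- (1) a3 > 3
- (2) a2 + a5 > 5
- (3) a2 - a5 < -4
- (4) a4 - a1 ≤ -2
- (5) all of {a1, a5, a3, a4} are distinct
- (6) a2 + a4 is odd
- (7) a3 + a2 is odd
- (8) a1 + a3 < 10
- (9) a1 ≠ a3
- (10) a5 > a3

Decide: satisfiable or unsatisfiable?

Satisfiable

The assignment a1 = 5, a2 = 1, a3 = 4, a4 = 2, a5 = 6 works:
  constraint 2 holds since a2 + a5 = 7.
  constraint 3 holds since a2 - a5 = -5.
  constraint 4 holds since a4 - a1 = -3.
The rest check out directly.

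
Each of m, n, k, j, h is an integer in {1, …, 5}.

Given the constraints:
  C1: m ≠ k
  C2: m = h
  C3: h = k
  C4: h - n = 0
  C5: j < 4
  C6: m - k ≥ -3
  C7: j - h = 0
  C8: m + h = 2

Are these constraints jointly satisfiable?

Unsatisfiable

From constraints 2 and 3, m = h = k, so m = k. But constraint 1 says m ≠ k. Contradiction.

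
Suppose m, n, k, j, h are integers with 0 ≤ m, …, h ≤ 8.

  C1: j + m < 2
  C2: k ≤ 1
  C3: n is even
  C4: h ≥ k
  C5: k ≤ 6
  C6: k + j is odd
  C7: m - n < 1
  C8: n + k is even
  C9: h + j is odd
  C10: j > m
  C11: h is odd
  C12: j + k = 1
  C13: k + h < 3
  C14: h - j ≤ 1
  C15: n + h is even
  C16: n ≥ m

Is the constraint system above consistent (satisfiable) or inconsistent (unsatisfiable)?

Constraint 3 makes n even and constraint 11 makes h odd, so n + h must be odd. Constraint 15 says n + h is even — contradiction.

Unsatisfiable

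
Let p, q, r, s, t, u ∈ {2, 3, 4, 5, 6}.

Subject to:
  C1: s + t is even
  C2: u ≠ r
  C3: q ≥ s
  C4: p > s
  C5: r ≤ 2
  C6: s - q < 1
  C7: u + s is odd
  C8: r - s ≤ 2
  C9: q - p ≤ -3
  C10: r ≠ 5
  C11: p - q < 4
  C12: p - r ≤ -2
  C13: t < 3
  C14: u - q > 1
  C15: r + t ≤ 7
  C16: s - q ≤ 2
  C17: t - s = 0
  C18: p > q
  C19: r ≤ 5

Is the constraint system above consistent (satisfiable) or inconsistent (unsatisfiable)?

Constraints 8, 9, 12, and 16 give q − s ≥ -2, s − r ≥ -2, r − p ≥ 2, p − q ≥ 3.
Adding all 4 inequalities: the left sides telescope to 0, and the right sides sum to (-2) + (-2) + 2 + 3 = 1. So 0 ≥ 1, which is false.

Unsatisfiable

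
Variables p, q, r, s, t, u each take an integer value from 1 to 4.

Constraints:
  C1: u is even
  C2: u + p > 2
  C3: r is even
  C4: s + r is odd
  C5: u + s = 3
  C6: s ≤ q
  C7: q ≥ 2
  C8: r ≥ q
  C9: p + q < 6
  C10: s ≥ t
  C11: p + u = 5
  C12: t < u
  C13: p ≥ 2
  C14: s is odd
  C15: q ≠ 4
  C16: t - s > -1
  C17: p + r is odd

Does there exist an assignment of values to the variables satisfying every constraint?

Satisfiable

Setting (p, q, r, s, t, u) = (3, 2, 4, 1, 1, 2) satisfies everything: constraint 2: u + p = 5; constraint 5: u + s = 3, and the others follow.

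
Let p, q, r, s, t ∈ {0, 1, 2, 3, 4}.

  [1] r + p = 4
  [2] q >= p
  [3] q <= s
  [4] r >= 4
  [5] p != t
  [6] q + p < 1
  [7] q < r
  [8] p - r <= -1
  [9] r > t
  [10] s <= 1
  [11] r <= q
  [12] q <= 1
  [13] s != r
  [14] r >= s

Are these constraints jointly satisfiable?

Unsatisfiable

From constraints 4 and 11: q ≥ r and r ≥ 4, so q ≥ 4. From constraints 3 and 10: q ≤ s and s ≤ 1, so q ≤ 1. But 1 < 4, so no value of q works.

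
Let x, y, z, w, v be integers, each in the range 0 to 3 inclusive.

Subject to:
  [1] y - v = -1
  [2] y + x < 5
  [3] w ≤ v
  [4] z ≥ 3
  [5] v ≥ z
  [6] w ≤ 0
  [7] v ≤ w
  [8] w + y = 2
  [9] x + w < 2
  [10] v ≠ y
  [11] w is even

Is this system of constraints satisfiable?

From constraints 4 and 5: v ≥ z and z ≥ 3, so v ≥ 3. From constraints 6 and 7: v ≤ w and w ≤ 0, so v ≤ 0. But 0 < 3, so no value of v works.

Unsatisfiable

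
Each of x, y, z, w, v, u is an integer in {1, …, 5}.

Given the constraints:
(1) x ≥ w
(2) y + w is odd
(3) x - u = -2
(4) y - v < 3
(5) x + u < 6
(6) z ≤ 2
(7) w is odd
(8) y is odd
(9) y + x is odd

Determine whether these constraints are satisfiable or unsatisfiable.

Unsatisfiable

Constraint 8 makes y odd and constraint 7 makes w odd, so y + w must be even. Constraint 2 says y + w is odd — contradiction.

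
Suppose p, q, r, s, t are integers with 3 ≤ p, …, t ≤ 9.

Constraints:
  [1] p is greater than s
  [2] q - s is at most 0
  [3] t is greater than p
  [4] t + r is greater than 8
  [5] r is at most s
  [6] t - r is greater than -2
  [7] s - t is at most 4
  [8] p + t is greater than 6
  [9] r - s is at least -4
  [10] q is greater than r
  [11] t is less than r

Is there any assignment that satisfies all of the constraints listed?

Constraints 1, 2, 3, 10, and 11 give s < p, p < t, t < r, r < q, q ≤ s. Chaining: s < p < t < r < q ≤ s, which forces s < s — impossible.

Unsatisfiable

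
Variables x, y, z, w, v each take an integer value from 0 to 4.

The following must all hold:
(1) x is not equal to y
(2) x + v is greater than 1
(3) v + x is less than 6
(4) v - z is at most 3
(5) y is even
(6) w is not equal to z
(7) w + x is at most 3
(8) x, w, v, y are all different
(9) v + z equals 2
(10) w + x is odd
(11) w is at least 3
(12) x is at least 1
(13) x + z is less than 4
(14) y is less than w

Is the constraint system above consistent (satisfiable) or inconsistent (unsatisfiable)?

Unsatisfiable

From constraint 11: w ≥ 3. From constraint 12: x ≥ 1. Hence w + x ≥ 4. But constraint 7 requires w + x ≤ 3, and 3 < 4. Contradiction.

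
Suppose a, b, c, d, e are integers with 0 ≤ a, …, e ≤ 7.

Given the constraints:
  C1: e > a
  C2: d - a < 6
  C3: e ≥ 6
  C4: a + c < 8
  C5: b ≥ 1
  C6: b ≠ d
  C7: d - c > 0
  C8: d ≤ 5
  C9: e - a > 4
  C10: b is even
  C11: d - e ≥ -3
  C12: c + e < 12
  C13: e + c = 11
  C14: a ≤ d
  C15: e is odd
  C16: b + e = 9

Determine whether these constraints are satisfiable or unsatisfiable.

Satisfiable

Take a = 1, b = 2, c = 4, d = 5, e = 7. Then constraint 2: d - a = 4; constraint 4: a + c = 5, and every other listed constraint is also met.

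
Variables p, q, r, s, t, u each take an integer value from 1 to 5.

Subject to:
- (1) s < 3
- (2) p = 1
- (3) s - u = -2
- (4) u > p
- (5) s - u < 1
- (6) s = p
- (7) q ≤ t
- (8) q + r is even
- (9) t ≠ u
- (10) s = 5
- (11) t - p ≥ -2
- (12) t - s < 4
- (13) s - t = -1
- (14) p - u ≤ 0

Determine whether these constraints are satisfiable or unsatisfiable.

Unsatisfiable

Constraint 10 fixes s = 5 and constraint 2 fixes p = 1, but constraint 6 requires s = p. Since 5 ≠ 1, contradiction.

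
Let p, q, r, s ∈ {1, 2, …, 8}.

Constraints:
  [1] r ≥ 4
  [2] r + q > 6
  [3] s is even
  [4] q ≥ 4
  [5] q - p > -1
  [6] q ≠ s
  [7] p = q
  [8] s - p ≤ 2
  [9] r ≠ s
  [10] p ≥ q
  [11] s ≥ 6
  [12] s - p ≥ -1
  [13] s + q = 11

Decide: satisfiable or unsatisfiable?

Satisfiable

The assignment p = 5, q = 5, r = 4, s = 6 works:
  constraint 2 holds since r + q = 9.
  constraint 5 holds since q - p = 0.
  constraint 8 holds since s - p = 1.
The rest check out directly.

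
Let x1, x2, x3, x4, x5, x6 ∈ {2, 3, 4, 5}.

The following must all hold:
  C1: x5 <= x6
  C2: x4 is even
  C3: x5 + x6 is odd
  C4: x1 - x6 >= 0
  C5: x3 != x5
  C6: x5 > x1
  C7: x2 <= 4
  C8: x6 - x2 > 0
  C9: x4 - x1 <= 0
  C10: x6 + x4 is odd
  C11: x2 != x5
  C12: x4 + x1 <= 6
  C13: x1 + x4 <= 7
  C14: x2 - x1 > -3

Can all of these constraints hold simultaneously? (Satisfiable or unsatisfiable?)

Constraints 1, 4, and 6 give x1 < x5, x5 ≤ x6, x6 ≤ x1. Chaining: x1 < x5 ≤ x6 ≤ x1, which forces x1 < x1 — impossible.

Unsatisfiable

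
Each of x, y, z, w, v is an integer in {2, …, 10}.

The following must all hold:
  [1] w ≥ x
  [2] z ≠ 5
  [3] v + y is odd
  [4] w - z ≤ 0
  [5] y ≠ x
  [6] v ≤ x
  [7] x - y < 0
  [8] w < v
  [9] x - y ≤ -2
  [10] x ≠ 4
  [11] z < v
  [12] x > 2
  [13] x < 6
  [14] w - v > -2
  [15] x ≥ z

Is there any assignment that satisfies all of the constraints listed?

Unsatisfiable

Constraints 1, 4, 6, and 11 give w ≤ z, z < v, v ≤ x, x ≤ w. Chaining: w ≤ z < v ≤ x ≤ w, which forces w < w — impossible.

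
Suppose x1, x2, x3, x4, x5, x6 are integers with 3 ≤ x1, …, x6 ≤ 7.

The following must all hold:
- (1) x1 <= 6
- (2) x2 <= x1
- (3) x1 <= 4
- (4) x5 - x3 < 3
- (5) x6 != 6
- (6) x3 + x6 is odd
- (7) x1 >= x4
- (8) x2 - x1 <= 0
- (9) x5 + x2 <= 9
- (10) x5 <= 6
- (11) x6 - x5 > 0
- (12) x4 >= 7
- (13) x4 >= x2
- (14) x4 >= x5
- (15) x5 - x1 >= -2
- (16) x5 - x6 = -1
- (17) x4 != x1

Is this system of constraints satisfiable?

Unsatisfiable

From constraint 12: x4 ≥ 7. From constraints 3 and 7: x4 ≤ x1 and x1 ≤ 4, so x4 ≤ 4. But 4 < 7, so no value of x4 works.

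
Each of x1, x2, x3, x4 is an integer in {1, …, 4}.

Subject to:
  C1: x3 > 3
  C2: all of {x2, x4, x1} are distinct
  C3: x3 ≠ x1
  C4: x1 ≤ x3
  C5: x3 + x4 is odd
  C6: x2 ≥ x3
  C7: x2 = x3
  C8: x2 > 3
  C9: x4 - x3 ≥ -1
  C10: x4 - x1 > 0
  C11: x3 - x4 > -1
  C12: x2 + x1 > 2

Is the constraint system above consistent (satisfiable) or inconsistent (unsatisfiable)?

Satisfiable

One satisfying assignment is x1 = 1, x2 = 4, x3 = 4, x4 = 3.
For the less obvious constraints — constraint 9: x4 - x3 = -1; constraint 10: x4 - x1 = 2; constraint 11: x3 - x4 = 1 — and the others hold by inspection.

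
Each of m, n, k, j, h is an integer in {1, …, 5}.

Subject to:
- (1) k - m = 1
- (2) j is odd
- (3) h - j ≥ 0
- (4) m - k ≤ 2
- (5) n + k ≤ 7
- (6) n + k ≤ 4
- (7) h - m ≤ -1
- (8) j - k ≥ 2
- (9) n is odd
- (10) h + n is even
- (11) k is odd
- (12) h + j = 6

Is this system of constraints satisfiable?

Unsatisfiable

Constraints 3, 4, 7, and 8 give h − j ≥ 0, j − k ≥ 2, k − m ≥ -2, m − h ≥ 1.
Adding all 4 inequalities: the left sides telescope to 0, and the right sides sum to 0 + 2 + (-2) + 1 = 1. So 0 ≥ 1, which is false.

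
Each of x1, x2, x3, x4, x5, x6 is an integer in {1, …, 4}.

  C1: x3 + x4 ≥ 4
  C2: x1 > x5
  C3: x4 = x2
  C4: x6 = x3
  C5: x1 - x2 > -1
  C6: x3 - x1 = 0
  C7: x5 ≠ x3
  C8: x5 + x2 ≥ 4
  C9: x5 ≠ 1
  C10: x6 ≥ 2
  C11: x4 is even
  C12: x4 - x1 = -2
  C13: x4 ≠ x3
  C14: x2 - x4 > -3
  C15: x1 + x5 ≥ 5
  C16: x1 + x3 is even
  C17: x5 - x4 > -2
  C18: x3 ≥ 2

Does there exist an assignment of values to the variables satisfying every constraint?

Satisfiable

Try x1 = 4, x2 = 2, x3 = 4, x4 = 2, x5 = 2, x6 = 4.
Check constraint 1: x3 + x4 = 6; constraint 5: x1 - x2 = 2. The remaining constraints are straightforward to verify.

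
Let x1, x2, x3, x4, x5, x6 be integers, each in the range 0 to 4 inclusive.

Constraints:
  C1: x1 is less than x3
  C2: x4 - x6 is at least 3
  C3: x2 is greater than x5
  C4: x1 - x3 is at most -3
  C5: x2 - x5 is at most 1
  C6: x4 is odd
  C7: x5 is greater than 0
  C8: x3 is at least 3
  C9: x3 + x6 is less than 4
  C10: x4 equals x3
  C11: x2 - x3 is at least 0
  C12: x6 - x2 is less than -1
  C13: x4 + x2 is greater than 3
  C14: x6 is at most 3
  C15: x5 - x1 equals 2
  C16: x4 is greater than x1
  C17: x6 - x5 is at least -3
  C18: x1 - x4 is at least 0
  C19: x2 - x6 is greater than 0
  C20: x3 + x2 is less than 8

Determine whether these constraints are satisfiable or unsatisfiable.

Constraints 2, 4, 5, 11, 17, and 18 give x1 − x4 ≥ 0, x4 − x6 ≥ 3, x6 − x5 ≥ -3, x5 − x2 ≥ -1, x2 − x3 ≥ 0, x3 − x1 ≥ 3.
Adding all 6 inequalities: the left sides telescope to 0, and the right sides sum to 0 + 3 + (-3) + (-1) + 0 + 3 = 2. So 0 ≥ 2, which is false.

Unsatisfiable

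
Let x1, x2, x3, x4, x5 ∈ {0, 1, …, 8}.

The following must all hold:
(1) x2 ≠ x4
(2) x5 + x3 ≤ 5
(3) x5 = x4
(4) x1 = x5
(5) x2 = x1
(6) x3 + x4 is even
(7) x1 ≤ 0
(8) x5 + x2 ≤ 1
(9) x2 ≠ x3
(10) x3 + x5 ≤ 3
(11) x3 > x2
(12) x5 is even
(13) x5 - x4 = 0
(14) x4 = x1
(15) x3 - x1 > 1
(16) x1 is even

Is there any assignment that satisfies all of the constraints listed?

From constraints 3, 4, and 5, x2 = x1 = x5 = x4, so x2 = x4. But constraint 1 says x2 ≠ x4. Contradiction.

Unsatisfiable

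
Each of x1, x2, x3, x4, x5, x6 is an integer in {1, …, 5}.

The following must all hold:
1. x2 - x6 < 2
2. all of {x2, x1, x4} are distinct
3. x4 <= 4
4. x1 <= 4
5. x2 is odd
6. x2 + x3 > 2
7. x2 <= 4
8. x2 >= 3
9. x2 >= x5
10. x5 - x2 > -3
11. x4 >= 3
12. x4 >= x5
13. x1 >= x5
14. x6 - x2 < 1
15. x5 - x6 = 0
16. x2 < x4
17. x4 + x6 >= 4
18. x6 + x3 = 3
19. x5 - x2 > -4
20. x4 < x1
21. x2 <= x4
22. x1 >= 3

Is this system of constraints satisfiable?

Constraints 3, 4, 7, 8, 11, and 22 confine each of x2, x1, x4 to the 2 values {3, 4}.
Constraint 2 requires all 3 of them to be distinct, but only 2 values are available — impossible by the pigeonhole principle.

Unsatisfiable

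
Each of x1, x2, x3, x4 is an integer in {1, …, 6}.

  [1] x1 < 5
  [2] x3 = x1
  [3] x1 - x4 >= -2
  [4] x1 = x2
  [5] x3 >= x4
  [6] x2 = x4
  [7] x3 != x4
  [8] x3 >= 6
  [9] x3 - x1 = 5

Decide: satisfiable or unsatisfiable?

From constraints 2, 4, and 6, x3 = x1 = x2 = x4, so x3 = x4. But constraint 7 says x3 ≠ x4. Contradiction.

Unsatisfiable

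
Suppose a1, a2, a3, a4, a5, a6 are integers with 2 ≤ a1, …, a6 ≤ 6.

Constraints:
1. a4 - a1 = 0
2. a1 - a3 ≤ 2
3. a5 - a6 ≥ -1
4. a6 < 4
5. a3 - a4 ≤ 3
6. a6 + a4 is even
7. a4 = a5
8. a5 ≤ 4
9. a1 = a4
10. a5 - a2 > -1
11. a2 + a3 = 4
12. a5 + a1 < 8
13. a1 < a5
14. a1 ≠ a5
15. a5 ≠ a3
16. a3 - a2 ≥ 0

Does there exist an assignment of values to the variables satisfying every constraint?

Unsatisfiable

From constraints 7 and 9, a1 = a4 = a5, so a1 = a5. But constraint 14 says a1 ≠ a5. Contradiction.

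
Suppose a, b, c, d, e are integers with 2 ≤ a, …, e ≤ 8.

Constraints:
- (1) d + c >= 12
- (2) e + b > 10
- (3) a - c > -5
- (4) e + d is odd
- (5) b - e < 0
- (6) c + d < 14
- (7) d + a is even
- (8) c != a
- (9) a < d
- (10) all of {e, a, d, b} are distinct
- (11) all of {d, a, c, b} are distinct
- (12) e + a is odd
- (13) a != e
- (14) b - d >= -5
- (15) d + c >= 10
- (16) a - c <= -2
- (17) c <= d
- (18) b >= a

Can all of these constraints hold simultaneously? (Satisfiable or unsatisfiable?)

One satisfying assignment is a = 3, b = 5, c = 6, d = 7, e = 8.
For the less obvious constraints — constraint 1: d + c = 13; constraint 2: e + b = 13 — and the others hold by inspection.

Satisfiable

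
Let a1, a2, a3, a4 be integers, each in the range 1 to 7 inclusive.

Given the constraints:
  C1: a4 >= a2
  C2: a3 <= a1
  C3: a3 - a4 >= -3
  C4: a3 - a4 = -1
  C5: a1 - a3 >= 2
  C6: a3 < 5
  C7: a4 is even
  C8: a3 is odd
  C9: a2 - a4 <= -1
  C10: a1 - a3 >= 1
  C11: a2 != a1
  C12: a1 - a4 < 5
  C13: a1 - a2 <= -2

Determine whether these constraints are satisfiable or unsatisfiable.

Constraints 3, 5, 9, and 13 give a2 − a1 ≥ 2, a1 − a3 ≥ 2, a3 − a4 ≥ -3, a4 − a2 ≥ 1.
Adding all 4 inequalities: the left sides telescope to 0, and the right sides sum to 2 + 2 + (-3) + 1 = 2. So 0 ≥ 2, which is false.

Unsatisfiable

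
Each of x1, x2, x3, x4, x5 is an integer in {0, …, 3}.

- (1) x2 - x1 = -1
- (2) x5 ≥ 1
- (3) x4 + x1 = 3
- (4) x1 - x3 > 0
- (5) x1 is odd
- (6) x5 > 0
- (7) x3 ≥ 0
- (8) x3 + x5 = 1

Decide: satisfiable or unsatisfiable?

Satisfiable

Try x1 = 1, x2 = 0, x3 = 0, x4 = 2, x5 = 1.
Check constraint 1: x2 - x1 = -1; constraint 3: x4 + x1 = 3. The remaining constraints are straightforward to verify.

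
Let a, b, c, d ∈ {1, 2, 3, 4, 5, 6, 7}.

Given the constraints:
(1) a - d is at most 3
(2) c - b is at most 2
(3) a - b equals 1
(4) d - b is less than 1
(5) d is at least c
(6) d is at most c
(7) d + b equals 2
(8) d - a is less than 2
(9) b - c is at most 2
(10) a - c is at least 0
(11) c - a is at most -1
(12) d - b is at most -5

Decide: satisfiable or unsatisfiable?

Constraints 1, 9, 11, and 12 give c − b ≥ -2, b − d ≥ 5, d − a ≥ -3, a − c ≥ 1.
Adding all 4 inequalities: the left sides telescope to 0, and the right sides sum to (-2) + 5 + (-3) + 1 = 1. So 0 ≥ 1, which is false.

Unsatisfiable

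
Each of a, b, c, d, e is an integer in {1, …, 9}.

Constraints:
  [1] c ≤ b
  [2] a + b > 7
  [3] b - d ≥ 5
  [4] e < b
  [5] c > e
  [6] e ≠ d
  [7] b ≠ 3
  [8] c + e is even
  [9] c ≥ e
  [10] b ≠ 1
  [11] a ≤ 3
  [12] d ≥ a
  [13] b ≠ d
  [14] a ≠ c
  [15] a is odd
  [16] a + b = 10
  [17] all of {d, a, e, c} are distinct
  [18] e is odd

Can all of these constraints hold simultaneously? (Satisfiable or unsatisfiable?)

Setting (a, b, c, d, e) = (1, 9, 9, 3, 7) satisfies everything: constraint 2: a + b = 10; constraint 3: b - d = 6; constraint 16: a + b = 10, and the others follow.

Satisfiable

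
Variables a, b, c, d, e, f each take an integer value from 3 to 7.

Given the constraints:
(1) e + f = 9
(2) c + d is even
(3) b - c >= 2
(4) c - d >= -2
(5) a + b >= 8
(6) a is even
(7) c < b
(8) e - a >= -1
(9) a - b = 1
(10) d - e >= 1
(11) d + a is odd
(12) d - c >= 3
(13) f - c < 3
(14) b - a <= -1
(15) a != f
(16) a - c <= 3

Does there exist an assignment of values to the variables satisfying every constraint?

Constraints 3, 4, 8, 10, and 14 give c − d ≥ -2, d − e ≥ 1, e − a ≥ -1, a − b ≥ 1, b − c ≥ 2.
Adding all 5 inequalities: the left sides telescope to 0, and the right sides sum to (-2) + 1 + (-1) + 1 + 2 = 1. So 0 ≥ 1, which is false.

Unsatisfiable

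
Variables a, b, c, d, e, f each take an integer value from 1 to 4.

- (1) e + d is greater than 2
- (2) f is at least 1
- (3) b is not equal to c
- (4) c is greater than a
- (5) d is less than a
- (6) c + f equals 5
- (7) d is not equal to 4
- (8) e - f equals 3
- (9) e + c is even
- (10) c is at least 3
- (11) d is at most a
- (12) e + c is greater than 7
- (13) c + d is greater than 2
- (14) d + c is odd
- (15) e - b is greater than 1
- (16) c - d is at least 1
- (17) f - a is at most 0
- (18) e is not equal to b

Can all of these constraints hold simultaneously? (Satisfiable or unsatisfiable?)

Satisfiable

One satisfying assignment is a = 3, b = 2, c = 4, d = 1, e = 4, f = 1.
For the less obvious constraints — constraint 1: e + d = 5; constraint 6: c + f = 5 — and the others hold by inspection.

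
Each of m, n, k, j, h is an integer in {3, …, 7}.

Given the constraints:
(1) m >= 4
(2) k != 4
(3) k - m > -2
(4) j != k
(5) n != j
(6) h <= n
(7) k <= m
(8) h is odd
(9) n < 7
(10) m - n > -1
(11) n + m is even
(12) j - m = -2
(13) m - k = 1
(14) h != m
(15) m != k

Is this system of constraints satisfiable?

The assignment m = 6, n = 6, k = 5, j = 4, h = 5 works:
  constraint 3 holds since k - m = -1.
  constraint 10 holds since m - n = 0.
  constraint 12 holds since j - m = -2.
The rest check out directly.

Satisfiable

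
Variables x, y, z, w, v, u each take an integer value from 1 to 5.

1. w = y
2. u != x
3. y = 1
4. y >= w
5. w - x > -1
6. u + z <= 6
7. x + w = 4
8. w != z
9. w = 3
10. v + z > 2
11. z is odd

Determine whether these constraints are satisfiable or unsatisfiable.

Unsatisfiable

Constraint 9 fixes w = 3 and constraint 3 fixes y = 1, but constraint 1 requires w = y. Since 3 ≠ 1, contradiction.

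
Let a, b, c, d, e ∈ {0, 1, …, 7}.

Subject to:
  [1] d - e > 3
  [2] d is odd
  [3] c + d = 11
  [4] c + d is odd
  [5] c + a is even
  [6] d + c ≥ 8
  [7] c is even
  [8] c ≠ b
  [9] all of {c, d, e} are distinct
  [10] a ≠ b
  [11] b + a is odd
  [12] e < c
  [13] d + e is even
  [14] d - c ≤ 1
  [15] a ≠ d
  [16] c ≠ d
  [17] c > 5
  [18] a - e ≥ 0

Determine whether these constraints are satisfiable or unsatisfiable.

Satisfiable

The assignment a = 2, b = 7, c = 6, d = 5, e = 1 works:
  constraint 1 holds since d - e = 4.
  constraint 3 holds since c + d = 11.
  constraint 6 holds since d + c = 11.
The rest check out directly.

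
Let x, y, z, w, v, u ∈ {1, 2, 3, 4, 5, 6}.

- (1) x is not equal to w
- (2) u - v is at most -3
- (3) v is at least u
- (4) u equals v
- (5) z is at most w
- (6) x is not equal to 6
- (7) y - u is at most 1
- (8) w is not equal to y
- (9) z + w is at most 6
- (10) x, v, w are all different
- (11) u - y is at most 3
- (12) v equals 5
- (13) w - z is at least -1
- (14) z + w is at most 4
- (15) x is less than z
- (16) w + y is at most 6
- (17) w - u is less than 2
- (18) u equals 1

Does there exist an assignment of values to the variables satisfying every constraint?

Constraint 18 fixes u = 1 and constraint 12 fixes v = 5, but constraint 4 requires u = v. Since 1 ≠ 5, contradiction.

Unsatisfiable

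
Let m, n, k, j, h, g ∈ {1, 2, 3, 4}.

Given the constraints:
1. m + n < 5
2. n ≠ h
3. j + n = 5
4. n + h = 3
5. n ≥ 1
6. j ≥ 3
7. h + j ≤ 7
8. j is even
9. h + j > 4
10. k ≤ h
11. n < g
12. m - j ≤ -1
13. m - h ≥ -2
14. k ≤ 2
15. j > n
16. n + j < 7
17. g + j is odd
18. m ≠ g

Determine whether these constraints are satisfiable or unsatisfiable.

Try m = 2, n = 1, k = 1, j = 4, h = 2, g = 3.
Check constraint 1: m + n = 3; constraint 3: j + n = 5; constraint 4: n + h = 3. The remaining constraints are straightforward to verify.

Satisfiable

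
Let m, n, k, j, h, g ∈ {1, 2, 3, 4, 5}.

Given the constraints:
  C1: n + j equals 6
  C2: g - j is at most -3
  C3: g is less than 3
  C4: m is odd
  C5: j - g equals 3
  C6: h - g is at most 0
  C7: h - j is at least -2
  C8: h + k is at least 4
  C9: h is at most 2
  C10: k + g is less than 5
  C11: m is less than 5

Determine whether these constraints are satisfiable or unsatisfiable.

Constraints 2, 6, and 7 give h − j ≥ -2, j − g ≥ 3, g − h ≥ 0.
Adding all 3 inequalities: the left sides telescope to 0, and the right sides sum to (-2) + 3 + 0 = 1. So 0 ≥ 1, which is false.

Unsatisfiable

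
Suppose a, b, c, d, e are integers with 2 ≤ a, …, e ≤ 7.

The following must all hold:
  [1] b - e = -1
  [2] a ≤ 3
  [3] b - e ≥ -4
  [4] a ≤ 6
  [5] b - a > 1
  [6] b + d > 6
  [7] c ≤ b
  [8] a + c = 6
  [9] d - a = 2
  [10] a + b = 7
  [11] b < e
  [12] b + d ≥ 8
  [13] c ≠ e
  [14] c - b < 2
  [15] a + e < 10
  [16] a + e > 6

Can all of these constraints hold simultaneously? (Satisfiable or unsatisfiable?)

One satisfying assignment is a = 2, b = 5, c = 4, d = 4, e = 6.
For the less obvious constraints — constraint 1: b - e = -1; constraint 3: b - e = -1 — and the others hold by inspection.

Satisfiable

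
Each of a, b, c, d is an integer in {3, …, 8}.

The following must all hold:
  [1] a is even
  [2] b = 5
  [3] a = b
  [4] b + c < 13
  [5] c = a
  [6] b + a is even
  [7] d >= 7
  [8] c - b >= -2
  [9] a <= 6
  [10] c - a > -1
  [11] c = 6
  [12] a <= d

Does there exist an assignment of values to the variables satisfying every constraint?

Constraint 11 fixes c = 6 and constraint 2 fixes b = 5. Constraints 3 and 5 give c = a = b, so c = b. But 6 ≠ 5 — contradiction.

Unsatisfiable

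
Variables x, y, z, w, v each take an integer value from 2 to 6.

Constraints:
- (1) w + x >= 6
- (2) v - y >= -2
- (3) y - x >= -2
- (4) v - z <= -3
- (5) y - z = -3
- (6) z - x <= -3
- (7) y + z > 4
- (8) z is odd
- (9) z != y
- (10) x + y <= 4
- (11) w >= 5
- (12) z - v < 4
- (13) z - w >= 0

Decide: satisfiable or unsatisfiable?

Constraints 2, 3, 4, and 6 give y − x ≥ -2, x − z ≥ 3, z − v ≥ 3, v − y ≥ -2.
Adding all 4 inequalities: the left sides telescope to 0, and the right sides sum to (-2) + 3 + 3 + (-2) = 2. So 0 ≥ 2, which is false.

Unsatisfiable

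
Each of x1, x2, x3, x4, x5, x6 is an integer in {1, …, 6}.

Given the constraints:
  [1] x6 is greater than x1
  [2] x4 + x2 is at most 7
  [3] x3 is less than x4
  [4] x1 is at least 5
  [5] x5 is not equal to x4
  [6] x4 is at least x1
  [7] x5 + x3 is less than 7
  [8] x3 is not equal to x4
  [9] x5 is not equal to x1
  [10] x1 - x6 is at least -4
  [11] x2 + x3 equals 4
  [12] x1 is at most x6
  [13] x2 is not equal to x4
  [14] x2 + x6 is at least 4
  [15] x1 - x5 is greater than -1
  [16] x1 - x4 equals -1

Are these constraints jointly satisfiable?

Satisfiable

The assignment x1 = 5, x2 = 1, x3 = 3, x4 = 6, x5 = 3, x6 = 6 works:
  constraint 2 holds since x4 + x2 = 7.
  constraint 7 holds since x5 + x3 = 6.
  constraint 10 holds since x1 - x6 = -1.
The rest check out directly.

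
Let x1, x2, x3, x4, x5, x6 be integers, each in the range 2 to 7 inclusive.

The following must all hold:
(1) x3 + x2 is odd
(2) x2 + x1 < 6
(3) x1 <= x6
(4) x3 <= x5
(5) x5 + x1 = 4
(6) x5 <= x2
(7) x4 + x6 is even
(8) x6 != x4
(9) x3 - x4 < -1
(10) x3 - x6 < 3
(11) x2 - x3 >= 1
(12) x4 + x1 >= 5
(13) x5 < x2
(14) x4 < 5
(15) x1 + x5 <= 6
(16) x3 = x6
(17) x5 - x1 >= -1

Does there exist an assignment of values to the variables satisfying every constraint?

Setting (x1, x2, x3, x4, x5, x6) = (2, 3, 2, 4, 2, 2) satisfies everything: constraint 2: x2 + x1 = 5; constraint 5: x5 + x1 = 4; constraint 9: x3 - x4 = -2, and the others follow.

Satisfiable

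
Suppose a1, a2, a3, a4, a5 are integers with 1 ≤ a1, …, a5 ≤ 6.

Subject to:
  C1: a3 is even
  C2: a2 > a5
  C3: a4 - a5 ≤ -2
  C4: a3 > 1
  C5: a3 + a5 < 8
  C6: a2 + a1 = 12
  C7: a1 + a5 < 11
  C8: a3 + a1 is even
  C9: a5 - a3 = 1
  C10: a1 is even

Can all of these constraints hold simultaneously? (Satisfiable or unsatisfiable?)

Take a1 = 6, a2 = 6, a3 = 2, a4 = 1, a5 = 3. Then constraint 3: a4 - a5 = -2; constraint 5: a3 + a5 = 5, and every other listed constraint is also met.

Satisfiable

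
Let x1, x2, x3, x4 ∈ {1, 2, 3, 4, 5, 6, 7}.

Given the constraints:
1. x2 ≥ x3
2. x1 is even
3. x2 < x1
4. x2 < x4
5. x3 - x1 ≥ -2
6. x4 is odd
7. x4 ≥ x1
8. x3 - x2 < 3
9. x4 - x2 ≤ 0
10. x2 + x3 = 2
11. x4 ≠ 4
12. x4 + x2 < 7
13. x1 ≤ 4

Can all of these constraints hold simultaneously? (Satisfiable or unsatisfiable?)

Constraints 3, 7, and 9 give x2 < x1, x1 ≤ x4, x4 ≤ x2. Chaining: x2 < x1 ≤ x4 ≤ x2, which forces x2 < x2 — impossible.

Unsatisfiable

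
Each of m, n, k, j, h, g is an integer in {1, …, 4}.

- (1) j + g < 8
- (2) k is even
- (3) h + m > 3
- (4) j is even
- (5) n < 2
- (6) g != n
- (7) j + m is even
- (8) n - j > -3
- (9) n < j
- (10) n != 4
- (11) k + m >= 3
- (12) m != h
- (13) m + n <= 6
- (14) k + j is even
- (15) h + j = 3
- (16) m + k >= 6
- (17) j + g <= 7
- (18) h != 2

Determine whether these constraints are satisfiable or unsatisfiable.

One satisfying assignment is m = 4, n = 1, k = 2, j = 2, h = 1, g = 3.
For the less obvious constraints — constraint 1: j + g = 5; constraint 3: h + m = 5 — and the others hold by inspection.

Satisfiable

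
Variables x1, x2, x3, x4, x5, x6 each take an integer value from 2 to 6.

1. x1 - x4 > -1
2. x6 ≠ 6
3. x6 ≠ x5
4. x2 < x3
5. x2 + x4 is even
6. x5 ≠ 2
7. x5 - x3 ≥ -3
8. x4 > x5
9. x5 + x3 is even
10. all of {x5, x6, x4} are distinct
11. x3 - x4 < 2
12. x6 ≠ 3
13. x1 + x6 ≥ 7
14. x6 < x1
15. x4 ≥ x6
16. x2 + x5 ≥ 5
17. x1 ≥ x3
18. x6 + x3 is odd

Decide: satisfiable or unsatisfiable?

The assignment x1 = 6, x2 = 4, x3 = 5, x4 = 6, x5 = 3, x6 = 4 works:
  constraint 1 holds since x1 - x4 = 0.
  constraint 7 holds since x5 - x3 = -2.
  constraint 11 holds since x3 - x4 = -1.
The rest check out directly.

Satisfiable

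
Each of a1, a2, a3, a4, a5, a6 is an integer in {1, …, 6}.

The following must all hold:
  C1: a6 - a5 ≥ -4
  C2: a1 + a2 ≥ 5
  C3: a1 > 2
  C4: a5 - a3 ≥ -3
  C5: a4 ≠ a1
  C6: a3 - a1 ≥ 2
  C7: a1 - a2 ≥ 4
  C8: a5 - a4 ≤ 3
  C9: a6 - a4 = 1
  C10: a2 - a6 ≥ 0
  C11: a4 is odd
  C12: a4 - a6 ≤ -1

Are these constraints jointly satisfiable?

Unsatisfiable

Constraints 4, 6, 7, 8, 10, and 12 give a1 − a2 ≥ 4, a2 − a6 ≥ 0, a6 − a4 ≥ 1, a4 − a5 ≥ -3, a5 − a3 ≥ -3, a3 − a1 ≥ 2.
Adding all 6 inequalities: the left sides telescope to 0, and the right sides sum to 4 + 0 + 1 + (-3) + (-3) + 2 = 1. So 0 ≥ 1, which is false.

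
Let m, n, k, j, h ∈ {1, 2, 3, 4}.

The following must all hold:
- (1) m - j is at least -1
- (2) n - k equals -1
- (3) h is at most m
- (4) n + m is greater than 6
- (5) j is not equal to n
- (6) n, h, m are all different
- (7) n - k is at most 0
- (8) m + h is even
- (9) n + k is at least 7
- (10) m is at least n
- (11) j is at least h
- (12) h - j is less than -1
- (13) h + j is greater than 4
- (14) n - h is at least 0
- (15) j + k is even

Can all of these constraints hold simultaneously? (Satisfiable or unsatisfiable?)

One satisfying assignment is m = 4, n = 3, k = 4, j = 4, h = 2.
For the less obvious constraints — constraint 1: m - j = 0; constraint 2: n - k = -1 — and the others hold by inspection.

Satisfiable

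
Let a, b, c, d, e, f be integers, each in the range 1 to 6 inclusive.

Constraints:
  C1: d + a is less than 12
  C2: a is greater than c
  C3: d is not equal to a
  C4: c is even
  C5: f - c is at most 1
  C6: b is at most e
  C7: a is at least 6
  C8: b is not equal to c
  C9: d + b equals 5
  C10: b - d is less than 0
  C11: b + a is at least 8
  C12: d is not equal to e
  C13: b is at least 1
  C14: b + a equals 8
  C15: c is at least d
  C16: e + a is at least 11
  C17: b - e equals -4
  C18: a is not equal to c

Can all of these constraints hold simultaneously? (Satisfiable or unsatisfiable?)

Take a = 6, b = 2, c = 4, d = 3, e = 6, f = 2. Then constraint 1: d + a = 9; constraint 5: f - c = -2; constraint 9: d + b = 5, and every other listed constraint is also met.

Satisfiable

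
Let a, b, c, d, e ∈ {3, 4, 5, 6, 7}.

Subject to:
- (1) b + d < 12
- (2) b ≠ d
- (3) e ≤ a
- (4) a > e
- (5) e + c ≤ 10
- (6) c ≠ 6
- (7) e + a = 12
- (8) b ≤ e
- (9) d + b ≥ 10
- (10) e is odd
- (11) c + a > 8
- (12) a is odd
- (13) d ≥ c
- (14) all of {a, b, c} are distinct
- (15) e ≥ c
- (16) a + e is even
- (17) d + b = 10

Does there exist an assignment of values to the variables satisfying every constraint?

Take a = 7, b = 3, c = 4, d = 7, e = 5. Then constraint 1: b + d = 10; constraint 5: e + c = 9; constraint 7: e + a = 12, and every other listed constraint is also met.

Satisfiable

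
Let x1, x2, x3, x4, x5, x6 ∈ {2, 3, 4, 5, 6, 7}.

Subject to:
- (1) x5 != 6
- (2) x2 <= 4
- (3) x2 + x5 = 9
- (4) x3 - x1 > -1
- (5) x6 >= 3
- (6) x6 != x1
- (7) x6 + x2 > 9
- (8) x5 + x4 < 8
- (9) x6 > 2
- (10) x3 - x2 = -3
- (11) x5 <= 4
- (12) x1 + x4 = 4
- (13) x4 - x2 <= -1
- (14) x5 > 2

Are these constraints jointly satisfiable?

From constraint 2: x2 ≤ 4. From constraint 11: x5 ≤ 4. Hence x2 + x5 ≤ 8. But constraint 3 requires x2 + x5 = 9, and 9 > 8. Contradiction.

Unsatisfiable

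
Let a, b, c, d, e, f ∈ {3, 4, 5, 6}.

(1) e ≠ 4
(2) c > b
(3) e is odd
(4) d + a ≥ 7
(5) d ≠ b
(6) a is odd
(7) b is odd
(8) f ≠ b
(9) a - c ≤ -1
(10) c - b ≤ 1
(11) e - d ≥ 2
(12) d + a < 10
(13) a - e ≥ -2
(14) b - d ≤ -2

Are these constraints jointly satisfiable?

Constraints 9, 10, 11, 13, and 14 give b − c ≥ -1, c − a ≥ 1, a − e ≥ -2, e − d ≥ 2, d − b ≥ 2.
Adding all 5 inequalities: the left sides telescope to 0, and the right sides sum to (-1) + 1 + (-2) + 2 + 2 = 2. So 0 ≥ 2, which is false.

Unsatisfiable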